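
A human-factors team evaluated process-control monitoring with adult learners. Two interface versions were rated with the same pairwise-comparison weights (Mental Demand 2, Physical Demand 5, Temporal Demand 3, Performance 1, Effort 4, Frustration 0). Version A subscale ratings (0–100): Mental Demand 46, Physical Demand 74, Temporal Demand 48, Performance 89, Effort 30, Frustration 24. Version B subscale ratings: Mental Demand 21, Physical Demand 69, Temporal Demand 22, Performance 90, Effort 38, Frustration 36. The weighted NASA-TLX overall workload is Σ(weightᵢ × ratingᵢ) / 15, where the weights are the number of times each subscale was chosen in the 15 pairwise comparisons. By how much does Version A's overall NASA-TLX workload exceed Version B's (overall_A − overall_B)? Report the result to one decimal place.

8.0

Version A weighted sum = 2·46 + 5·74 + 3·48 + 1·89 + 4·30 + 0·24 = 92 + 370 + 144 + 89 + 120 + 0 = 815; overall_A = 815/15 = 54.3333.
Version B weighted sum = 2·21 + 5·69 + 3·22 + 1·90 + 4·38 + 0·36 = 42 + 345 + 66 + 90 + 152 + 0 = 695; overall_B = 695/15 = 46.3333.
Difference = 54.3333 − 46.3333 = 8.0000 ≈ 8.0.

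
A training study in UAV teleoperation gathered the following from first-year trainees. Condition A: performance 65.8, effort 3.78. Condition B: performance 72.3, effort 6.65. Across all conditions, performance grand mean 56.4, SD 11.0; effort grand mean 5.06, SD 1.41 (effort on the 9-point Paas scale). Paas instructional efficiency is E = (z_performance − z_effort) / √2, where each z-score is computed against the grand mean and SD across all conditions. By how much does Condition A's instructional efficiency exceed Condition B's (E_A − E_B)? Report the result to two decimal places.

1.02

Condition A: z_P = (65.8 − 56.4)/11.0 = 0.8545; z_E = (3.78 − 5.06)/1.41 = -0.9078; E_A = (0.8545 − (-0.9078))/√2 = 1.2461.
Condition B: z_P = (72.3 − 56.4)/11.0 = 1.4455; z_E = (6.65 − 5.06)/1.41 = 1.1277; E_B = (1.4455 − 1.1277)/√2 = 0.2247.
E_A − E_B = 1.2461 − 0.2247 = 1.0214 ≈ 1.02.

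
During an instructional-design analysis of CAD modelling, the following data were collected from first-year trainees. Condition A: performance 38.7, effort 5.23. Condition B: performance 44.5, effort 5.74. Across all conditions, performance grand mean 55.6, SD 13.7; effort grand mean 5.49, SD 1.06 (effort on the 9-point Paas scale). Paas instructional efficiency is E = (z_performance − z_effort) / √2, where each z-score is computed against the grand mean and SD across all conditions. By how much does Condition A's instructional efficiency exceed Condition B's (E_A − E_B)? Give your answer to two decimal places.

0.04

Condition A: z_P = (38.7 − 55.6)/13.7 = -1.2336; z_E = (5.23 − 5.49)/1.06 = -0.2453; E_A = (-1.2336 − (-0.2453))/√2 = -0.6988.
Condition B: z_P = (44.5 − 55.6)/13.7 = -0.8102; z_E = (5.74 − 5.49)/1.06 = 0.2358; E_B = (-0.8102 − 0.2358)/√2 = -0.7396.
E_A − E_B = -0.6988 − (-0.7396) = 0.0408 ≈ 0.04.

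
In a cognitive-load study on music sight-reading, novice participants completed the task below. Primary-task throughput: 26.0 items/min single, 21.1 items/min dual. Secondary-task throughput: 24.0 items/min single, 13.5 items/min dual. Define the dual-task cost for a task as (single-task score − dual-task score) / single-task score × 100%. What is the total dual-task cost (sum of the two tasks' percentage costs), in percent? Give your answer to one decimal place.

62.6

Primary cost = (26.0 − 21.1) / 26.0 × 100% = 18.8462%.
Secondary cost = (24.0 − 13.5) / 24.0 × 100% = 43.7500%.
Total = 18.8462% + 43.7500% = 62.5962% ≈ 62.6%.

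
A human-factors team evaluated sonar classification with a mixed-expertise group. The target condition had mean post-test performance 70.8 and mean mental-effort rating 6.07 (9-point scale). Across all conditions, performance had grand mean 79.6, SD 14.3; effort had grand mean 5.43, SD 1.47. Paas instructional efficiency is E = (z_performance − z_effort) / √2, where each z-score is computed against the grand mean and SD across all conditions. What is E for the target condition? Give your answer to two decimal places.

z_performance = (70.8 − 79.6) / 14.3 = -8.8000 / 14.3 = -0.6154.
z_effort = (6.07 − 5.43) / 1.47 = 0.6400 / 1.47 = 0.4354.
z_P − z_E = -0.6154 − 0.4354 = -1.0508.
E = -1.0508 / √2 = -1.0508 / 1.41421 = -0.7430 ≈ -0.74.

-0.74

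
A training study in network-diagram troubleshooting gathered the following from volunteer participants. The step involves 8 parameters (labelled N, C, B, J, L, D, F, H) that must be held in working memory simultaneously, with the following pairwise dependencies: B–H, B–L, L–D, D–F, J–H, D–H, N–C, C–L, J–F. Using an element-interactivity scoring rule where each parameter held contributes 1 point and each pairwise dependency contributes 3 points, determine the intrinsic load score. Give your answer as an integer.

35

Count of parameters held simultaneously: 8.
Count of pairwise dependencies listed: 9.
Element contribution: 8 × 1 = 8.
Interaction contribution: 9 × 3 = 27.
Intrinsic load = 8 + 27 = 35.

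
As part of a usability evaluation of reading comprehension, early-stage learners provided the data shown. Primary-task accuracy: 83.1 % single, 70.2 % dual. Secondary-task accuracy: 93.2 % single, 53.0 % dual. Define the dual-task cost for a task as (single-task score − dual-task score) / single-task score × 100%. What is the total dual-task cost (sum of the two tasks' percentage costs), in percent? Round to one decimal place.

58.7

Primary cost = (83.1 − 70.2) / 83.1 × 100% = 15.5235%.
Secondary cost = (93.2 − 53.0) / 93.2 × 100% = 43.1330%.
Total = 15.5235% + 43.1330% = 58.6565% ≈ 58.7%.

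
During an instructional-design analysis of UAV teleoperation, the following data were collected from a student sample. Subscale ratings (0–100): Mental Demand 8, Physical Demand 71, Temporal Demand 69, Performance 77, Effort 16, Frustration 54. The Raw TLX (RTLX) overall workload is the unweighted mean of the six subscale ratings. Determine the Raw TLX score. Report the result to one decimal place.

Sum of ratings = 8 + 71 + 69 + 77 + 16 + 54 = 295.
RTLX = 295 / 6 = 49.1667 ≈ 49.2.

49.2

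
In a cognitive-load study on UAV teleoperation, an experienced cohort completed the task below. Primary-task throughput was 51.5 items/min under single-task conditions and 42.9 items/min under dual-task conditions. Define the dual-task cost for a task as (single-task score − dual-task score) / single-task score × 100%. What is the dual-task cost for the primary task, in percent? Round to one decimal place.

Cost = (51.5 − 42.9) / 51.5 × 100%
     = 8.6000 / 51.5 × 100% = 16.6990%.
≈ 16.7%.

16.7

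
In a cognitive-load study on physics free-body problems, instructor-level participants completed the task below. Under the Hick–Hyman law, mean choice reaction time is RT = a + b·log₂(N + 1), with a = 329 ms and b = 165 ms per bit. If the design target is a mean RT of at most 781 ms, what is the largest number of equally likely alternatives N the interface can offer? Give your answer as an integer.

Set 329 + 165·log₂(N + 1) ≤ 781.
log₂(N + 1) ≤ (781 − 329) / 165 = 2.7394.
N + 1 ≤ 2^2.7394 = 6.6779.
N ≤ 5.6779, so the largest integer N is 5.

5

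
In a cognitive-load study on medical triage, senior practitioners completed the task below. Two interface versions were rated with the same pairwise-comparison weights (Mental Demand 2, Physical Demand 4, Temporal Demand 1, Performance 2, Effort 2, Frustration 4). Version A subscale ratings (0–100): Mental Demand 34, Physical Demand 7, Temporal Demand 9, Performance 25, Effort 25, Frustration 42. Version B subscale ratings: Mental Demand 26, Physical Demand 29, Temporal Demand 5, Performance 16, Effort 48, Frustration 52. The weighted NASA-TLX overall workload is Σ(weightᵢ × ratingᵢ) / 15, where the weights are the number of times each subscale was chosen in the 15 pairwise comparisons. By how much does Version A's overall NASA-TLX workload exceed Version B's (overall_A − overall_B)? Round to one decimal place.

Version A weighted sum = 2·34 + 4·7 + 1·9 + 2·25 + 2·25 + 4·42 = 68 + 28 + 9 + 50 + 50 + 168 = 373; overall_A = 373/15 = 24.8667.
Version B weighted sum = 2·26 + 4·29 + 1·5 + 2·16 + 2·48 + 4·52 = 52 + 116 + 5 + 32 + 96 + 208 = 509; overall_B = 509/15 = 33.9333.
Difference = 24.8667 − 33.9333 = -9.0666 ≈ -9.1.

-9.1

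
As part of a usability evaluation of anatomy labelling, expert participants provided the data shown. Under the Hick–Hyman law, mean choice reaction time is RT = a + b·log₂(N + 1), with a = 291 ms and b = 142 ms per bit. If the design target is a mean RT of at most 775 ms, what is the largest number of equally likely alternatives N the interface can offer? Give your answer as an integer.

9

Set 291 + 142·log₂(N + 1) ≤ 775.
log₂(N + 1) ≤ (775 − 291) / 142 = 3.4085.
N + 1 ≤ 2^3.4085 = 10.6184.
N ≤ 9.6184, so the largest integer N is 9.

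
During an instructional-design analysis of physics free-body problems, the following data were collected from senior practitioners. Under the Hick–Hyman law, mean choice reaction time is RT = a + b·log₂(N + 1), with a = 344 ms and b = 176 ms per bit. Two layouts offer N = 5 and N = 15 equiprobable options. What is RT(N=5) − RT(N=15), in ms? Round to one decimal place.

RT(5) = 344 + 176·log₂(6) = 344 + 176·2.5850 = 798.9600 ms.
RT(15) = 344 + 176·log₂(16) = 344 + 176·4.0000 = 1048.0000 ms.
Difference = 798.9600 − 1048.0000 = -249.0400 ≈ -249.0 ms.

-249.0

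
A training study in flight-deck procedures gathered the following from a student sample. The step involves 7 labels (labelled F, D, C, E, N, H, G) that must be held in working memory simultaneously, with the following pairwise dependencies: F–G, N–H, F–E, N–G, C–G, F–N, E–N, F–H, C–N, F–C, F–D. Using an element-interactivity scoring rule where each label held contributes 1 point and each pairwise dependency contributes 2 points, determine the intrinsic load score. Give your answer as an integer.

Count of labels held simultaneously: 7.
Count of pairwise dependencies listed: 11.
Element contribution: 7 × 1 = 7.
Interaction contribution: 11 × 2 = 22.
Intrinsic load = 7 + 22 = 29.

29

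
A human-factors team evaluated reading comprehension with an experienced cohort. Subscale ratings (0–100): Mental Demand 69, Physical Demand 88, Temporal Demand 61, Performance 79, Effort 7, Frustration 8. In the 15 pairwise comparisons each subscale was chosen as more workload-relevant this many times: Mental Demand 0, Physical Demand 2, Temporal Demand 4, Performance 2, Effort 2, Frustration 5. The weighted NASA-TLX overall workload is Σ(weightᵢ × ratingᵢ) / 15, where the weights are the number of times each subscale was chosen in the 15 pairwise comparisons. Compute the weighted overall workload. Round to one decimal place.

42.1

The tallies are the weights (they sum to 15).
Weighted sum = 0·69 + 2·88 + 4·61 + 2·79 + 2·7 + 5·8
            = 0 + 176 + 244 + 158 + 14 + 40 = 632.
Overall workload = 632 / 15 = 42.1333 ≈ 42.1.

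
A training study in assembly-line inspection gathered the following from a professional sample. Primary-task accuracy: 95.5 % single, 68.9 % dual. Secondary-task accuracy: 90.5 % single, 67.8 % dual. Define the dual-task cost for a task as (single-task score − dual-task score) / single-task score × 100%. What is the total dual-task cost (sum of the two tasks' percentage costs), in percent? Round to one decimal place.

52.9

Primary cost = (95.5 − 68.9) / 95.5 × 100% = 27.8534%.
Secondary cost = (90.5 − 67.8) / 90.5 × 100% = 25.0829%.
Total = 27.8534% + 25.0829% = 52.9363% ≈ 52.9%.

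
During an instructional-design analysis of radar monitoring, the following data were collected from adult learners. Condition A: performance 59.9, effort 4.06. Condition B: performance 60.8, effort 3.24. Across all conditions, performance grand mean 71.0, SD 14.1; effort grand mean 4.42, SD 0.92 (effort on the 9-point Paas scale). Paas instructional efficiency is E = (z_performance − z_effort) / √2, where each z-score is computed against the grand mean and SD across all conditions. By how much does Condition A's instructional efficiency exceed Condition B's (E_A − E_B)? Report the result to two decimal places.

Condition A: z_P = (59.9 − 71.0)/14.1 = -0.7872; z_E = (4.06 − 4.42)/0.92 = -0.3913; E_A = (-0.7872 − (-0.3913))/√2 = -0.2799.
Condition B: z_P = (60.8 − 71.0)/14.1 = -0.7234; z_E = (3.24 − 4.42)/0.92 = -1.2826; E_B = (-0.7234 − (-1.2826))/√2 = 0.3954.
E_A − E_B = -0.2799 − 0.3954 = -0.6753 ≈ -0.68.

-0.68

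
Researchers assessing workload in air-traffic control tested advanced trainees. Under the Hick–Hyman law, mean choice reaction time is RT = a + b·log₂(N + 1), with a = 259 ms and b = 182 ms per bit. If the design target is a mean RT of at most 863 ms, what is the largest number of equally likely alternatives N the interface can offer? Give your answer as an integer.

Set 259 + 182·log₂(N + 1) ≤ 863.
log₂(N + 1) ≤ (863 − 259) / 182 = 3.3187.
N + 1 ≤ 2^3.3187 = 9.9776.
N ≤ 8.9776, so the largest integer N is 8.

8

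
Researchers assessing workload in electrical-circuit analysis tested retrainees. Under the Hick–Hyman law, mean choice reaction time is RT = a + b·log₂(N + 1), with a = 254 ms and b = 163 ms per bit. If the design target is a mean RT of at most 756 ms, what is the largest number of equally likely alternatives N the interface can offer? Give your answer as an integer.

7

Set 254 + 163·log₂(N + 1) ≤ 756.
log₂(N + 1) ≤ (756 − 254) / 163 = 3.0798.
N + 1 ≤ 2^3.0798 = 8.4550.
N ≤ 7.4550, so the largest integer N is 7.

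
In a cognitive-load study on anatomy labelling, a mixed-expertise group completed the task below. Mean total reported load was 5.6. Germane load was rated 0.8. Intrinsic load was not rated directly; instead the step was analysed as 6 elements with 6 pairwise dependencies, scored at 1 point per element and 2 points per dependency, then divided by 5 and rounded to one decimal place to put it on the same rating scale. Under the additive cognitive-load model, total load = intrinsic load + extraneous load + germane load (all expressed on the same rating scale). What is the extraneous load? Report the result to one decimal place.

Intrinsic (element-interactivity): (6 × 1 + 6 × 2) / 5 = 18 / 5 = 3.6000 → 3.6.
extraneous load = total − intrinsic − germane
             = 5.6 − 3.6 − 0.8 = 1.2.

1.2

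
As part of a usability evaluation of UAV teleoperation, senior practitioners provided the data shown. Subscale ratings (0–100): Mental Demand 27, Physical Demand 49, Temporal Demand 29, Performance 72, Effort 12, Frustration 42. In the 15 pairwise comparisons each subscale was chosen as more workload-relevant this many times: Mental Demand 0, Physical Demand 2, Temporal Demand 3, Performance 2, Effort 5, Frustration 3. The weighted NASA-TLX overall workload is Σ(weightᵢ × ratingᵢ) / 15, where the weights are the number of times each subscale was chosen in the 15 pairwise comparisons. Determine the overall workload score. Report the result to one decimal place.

34.3

The tallies are the weights (they sum to 15).
Weighted sum = 0·27 + 2·49 + 3·29 + 2·72 + 5·12 + 3·42
            = 0 + 98 + 87 + 144 + 60 + 126 = 515.
Overall workload = 515 / 15 = 34.3333 ≈ 34.3.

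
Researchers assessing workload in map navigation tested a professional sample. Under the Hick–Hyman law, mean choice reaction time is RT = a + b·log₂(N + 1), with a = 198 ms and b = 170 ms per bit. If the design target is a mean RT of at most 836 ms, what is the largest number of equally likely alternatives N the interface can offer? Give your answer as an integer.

Set 198 + 170·log₂(N + 1) ≤ 836.
log₂(N + 1) ≤ (836 − 198) / 170 = 3.7529.
N + 1 ≤ 2^3.7529 = 13.4814.
N ≤ 12.4814, so the largest integer N is 12.

12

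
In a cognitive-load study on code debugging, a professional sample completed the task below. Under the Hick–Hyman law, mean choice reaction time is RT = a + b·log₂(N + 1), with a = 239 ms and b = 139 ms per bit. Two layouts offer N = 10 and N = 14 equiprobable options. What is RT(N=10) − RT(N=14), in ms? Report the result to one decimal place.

-62.2

RT(10) = 239 + 139·log₂(11) = 239 + 139·3.4594 = 719.8566 ms.
RT(14) = 239 + 139·log₂(15) = 239 + 139·3.9069 = 782.0591 ms.
Difference = 719.8566 − 782.0591 = -62.2025 ≈ -62.2 ms.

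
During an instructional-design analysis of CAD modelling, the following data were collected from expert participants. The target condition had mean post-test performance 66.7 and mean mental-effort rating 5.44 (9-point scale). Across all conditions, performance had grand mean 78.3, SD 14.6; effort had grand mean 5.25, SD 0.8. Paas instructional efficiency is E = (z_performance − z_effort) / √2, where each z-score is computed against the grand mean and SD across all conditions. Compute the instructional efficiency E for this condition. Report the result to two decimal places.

-0.73

z_performance = (66.7 − 78.3) / 14.6 = -11.6000 / 14.6 = -0.7945.
z_effort = (5.44 − 5.25) / 0.8 = 0.1900 / 0.8 = 0.2375.
z_P − z_E = -0.7945 − 0.2375 = -1.0320.
E = -1.0320 / √2 = -1.0320 / 1.41421 = -0.7297 ≈ -0.73.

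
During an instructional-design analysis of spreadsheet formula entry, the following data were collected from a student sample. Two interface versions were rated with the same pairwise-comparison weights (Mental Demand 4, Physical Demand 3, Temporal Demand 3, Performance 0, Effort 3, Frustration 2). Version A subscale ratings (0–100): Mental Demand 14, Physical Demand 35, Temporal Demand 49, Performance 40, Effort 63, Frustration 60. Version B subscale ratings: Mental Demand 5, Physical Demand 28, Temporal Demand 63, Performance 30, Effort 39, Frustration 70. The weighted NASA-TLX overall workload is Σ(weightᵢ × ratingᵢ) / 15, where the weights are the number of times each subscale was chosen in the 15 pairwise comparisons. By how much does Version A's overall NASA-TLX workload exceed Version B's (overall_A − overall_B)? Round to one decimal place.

Version A weighted sum = 4·14 + 3·35 + 3·49 + 0·40 + 3·63 + 2·60 = 56 + 105 + 147 + 0 + 189 + 120 = 617; overall_A = 617/15 = 41.1333.
Version B weighted sum = 4·5 + 3·28 + 3·63 + 0·30 + 3·39 + 2·70 = 20 + 84 + 189 + 0 + 117 + 140 = 550; overall_B = 550/15 = 36.6667.
Difference = 41.1333 − 36.6667 = 4.4666 ≈ 4.5.

4.5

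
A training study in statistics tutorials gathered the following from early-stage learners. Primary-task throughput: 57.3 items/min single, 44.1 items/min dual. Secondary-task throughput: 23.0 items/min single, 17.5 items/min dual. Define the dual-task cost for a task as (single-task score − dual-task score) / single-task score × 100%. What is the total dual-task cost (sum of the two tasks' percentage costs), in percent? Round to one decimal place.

Primary cost = (57.3 − 44.1) / 57.3 × 100% = 23.0366%.
Secondary cost = (23.0 − 17.5) / 23.0 × 100% = 23.9130%.
Total = 23.0366% + 23.9130% = 46.9496% ≈ 46.9%.

46.9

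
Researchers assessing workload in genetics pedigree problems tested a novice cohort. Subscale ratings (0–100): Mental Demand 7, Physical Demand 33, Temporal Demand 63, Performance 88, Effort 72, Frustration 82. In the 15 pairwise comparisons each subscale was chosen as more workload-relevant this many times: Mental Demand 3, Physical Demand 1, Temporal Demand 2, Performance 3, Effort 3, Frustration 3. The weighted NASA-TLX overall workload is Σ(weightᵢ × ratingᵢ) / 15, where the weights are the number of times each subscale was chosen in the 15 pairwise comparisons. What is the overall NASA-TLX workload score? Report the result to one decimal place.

60.4

The tallies are the weights (they sum to 15).
Weighted sum = 3·7 + 1·33 + 2·63 + 3·88 + 3·72 + 3·82
            = 21 + 33 + 126 + 264 + 216 + 246 = 906.
Overall workload = 906 / 15 = 60.4000 ≈ 60.4.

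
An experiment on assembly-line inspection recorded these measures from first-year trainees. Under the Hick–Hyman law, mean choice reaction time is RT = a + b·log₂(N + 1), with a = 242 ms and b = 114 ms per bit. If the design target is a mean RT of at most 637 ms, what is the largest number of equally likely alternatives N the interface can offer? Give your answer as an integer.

Set 242 + 114·log₂(N + 1) ≤ 637.
log₂(N + 1) ≤ (637 − 242) / 114 = 3.4649.
N + 1 ≤ 2^3.4649 = 11.0418.
N ≤ 10.0418, so the largest integer N is 10.

10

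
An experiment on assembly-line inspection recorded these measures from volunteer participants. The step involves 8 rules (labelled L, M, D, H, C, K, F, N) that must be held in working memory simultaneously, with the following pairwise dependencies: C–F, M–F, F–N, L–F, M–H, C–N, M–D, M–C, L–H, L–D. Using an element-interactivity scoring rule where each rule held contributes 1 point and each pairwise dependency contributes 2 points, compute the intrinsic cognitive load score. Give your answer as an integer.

28

Count of rules held simultaneously: 8.
Count of pairwise dependencies listed: 10.
Element contribution: 8 × 1 = 8.
Interaction contribution: 10 × 2 = 20.
Intrinsic load = 8 + 20 = 28.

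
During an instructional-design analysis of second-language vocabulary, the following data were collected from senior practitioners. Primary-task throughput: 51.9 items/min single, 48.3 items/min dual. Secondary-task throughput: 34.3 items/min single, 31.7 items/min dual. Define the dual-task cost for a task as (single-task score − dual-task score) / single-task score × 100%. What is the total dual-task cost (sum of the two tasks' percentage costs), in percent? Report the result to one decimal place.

14.5

Primary cost = (51.9 − 48.3) / 51.9 × 100% = 6.9364%.
Secondary cost = (34.3 − 31.7) / 34.3 × 100% = 7.5802%.
Total = 6.9364% + 7.5802% = 14.5166% ≈ 14.5%.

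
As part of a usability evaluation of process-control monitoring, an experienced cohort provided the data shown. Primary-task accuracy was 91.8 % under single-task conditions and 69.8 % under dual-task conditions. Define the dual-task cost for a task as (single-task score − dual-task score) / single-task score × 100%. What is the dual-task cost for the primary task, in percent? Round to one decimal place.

Cost = (91.8 − 69.8) / 91.8 × 100%
     = 22.0000 / 91.8 × 100% = 23.9651%.
≈ 24.0%.

24.0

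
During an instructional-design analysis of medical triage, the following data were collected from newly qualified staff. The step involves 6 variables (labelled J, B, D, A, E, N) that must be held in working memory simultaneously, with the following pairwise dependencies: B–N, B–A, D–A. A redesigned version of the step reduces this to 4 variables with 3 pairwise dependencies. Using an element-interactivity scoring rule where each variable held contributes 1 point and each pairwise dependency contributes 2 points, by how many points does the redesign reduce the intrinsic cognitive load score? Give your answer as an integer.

2

Original: 6 × 1 + 3 × 2 = 6 + 6 = 12.
Redesigned: 4 × 1 + 3 × 2 = 4 + 6 = 10.
Reduction = 12 − 10 = 2.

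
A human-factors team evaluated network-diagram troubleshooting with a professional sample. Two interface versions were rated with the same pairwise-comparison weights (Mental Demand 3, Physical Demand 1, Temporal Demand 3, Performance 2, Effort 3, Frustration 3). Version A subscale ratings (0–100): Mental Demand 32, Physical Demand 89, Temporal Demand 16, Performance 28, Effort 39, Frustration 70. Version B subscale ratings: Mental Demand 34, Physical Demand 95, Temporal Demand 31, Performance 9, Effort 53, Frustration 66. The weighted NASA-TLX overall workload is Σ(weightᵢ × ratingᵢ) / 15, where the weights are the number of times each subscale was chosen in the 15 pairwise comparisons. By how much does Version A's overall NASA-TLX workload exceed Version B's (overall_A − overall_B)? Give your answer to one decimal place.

Version A weighted sum = 3·32 + 1·89 + 3·16 + 2·28 + 3·39 + 3·70 = 96 + 89 + 48 + 56 + 117 + 210 = 616; overall_A = 616/15 = 41.0667.
Version B weighted sum = 3·34 + 1·95 + 3·31 + 2·9 + 3·53 + 3·66 = 102 + 95 + 93 + 18 + 159 + 198 = 665; overall_B = 665/15 = 44.3333.
Difference = 41.0667 − 44.3333 = -3.2666 ≈ -3.3.

-3.3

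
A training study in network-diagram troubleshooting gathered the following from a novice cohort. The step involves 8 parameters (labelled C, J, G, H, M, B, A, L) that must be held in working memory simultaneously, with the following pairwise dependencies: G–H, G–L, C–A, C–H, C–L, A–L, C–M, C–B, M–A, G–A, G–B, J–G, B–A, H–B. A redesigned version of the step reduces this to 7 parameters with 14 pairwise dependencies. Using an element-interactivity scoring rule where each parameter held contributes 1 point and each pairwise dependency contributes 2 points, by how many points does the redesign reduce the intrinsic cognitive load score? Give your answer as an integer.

Original: 8 × 1 + 14 × 2 = 8 + 28 = 36.
Redesigned: 7 × 1 + 14 × 2 = 7 + 28 = 35.
Reduction = 36 − 35 = 1.

1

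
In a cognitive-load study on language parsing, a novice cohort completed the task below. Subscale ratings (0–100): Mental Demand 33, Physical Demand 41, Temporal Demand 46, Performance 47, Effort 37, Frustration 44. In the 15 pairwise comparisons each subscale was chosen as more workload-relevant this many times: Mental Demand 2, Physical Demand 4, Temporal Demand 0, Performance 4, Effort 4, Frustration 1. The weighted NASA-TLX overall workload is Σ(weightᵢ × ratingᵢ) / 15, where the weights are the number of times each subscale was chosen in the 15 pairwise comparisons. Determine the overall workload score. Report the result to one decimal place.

40.7

The tallies are the weights (they sum to 15).
Weighted sum = 2·33 + 4·41 + 0·46 + 4·47 + 4·37 + 1·44
            = 66 + 164 + 0 + 188 + 148 + 44 = 610.
Overall workload = 610 / 15 = 40.6667 ≈ 40.7.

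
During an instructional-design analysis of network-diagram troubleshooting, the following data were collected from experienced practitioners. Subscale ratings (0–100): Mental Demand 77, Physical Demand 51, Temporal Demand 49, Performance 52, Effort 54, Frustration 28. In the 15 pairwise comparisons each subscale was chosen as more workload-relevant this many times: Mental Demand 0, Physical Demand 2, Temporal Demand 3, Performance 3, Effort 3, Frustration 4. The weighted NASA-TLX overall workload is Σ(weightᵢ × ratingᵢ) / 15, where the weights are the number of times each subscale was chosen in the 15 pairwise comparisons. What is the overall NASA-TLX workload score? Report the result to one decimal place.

The tallies are the weights (they sum to 15).
Weighted sum = 0·77 + 2·51 + 3·49 + 3·52 + 3·54 + 4·28
            = 0 + 102 + 147 + 156 + 162 + 112 = 679.
Overall workload = 679 / 15 = 45.2667 ≈ 45.3.

45.3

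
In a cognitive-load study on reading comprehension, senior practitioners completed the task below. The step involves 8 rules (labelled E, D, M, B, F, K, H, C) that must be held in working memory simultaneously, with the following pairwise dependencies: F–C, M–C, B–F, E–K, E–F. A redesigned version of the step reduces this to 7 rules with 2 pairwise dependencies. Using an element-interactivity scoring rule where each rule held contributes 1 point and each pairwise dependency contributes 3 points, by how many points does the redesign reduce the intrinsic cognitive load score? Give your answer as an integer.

10

Original: 8 × 1 + 5 × 3 = 8 + 15 = 23.
Redesigned: 7 × 1 + 2 × 3 = 7 + 6 = 13.
Reduction = 23 − 13 = 10.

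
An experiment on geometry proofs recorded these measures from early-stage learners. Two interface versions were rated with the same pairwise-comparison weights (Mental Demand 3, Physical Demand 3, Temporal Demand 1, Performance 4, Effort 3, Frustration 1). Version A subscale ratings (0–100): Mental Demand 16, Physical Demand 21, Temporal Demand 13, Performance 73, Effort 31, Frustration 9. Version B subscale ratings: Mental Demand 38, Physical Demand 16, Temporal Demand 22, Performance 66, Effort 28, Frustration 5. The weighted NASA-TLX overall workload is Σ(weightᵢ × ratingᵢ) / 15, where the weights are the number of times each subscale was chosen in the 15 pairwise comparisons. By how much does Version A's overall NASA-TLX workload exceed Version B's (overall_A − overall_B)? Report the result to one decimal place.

-1.3

Version A weighted sum = 3·16 + 3·21 + 1·13 + 4·73 + 3·31 + 1·9 = 48 + 63 + 13 + 292 + 93 + 9 = 518; overall_A = 518/15 = 34.5333.
Version B weighted sum = 3·38 + 3·16 + 1·22 + 4·66 + 3·28 + 1·5 = 114 + 48 + 22 + 264 + 84 + 5 = 537; overall_B = 537/15 = 35.8000.
Difference = 34.5333 − 35.8000 = -1.2667 ≈ -1.3.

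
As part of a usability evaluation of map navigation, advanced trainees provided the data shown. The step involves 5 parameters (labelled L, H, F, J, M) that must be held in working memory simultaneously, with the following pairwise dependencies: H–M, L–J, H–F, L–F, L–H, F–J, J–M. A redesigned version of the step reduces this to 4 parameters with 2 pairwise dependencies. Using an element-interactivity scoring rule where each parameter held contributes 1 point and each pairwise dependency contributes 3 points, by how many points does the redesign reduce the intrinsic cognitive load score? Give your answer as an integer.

Original: 5 × 1 + 7 × 3 = 5 + 21 = 26.
Redesigned: 4 × 1 + 2 × 3 = 4 + 6 = 10.
Reduction = 26 − 10 = 16.

16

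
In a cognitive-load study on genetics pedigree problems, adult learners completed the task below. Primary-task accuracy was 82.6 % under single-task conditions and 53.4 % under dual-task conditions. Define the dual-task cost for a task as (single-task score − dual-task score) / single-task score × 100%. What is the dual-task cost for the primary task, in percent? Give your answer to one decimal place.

35.4

Cost = (82.6 − 53.4) / 82.6 × 100%
     = 29.2000 / 82.6 × 100% = 35.3511%.
≈ 35.4%.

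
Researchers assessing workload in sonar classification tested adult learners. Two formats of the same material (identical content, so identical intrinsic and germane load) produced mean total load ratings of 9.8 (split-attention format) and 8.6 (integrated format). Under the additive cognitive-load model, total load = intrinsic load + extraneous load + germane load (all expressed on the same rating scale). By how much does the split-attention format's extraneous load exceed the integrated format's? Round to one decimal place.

1.2

Intrinsic and germane load are equal across formats, so the difference in total load equals the difference in extraneous load.
Extraneous-load difference = 9.8 − 8.6 = 1.2.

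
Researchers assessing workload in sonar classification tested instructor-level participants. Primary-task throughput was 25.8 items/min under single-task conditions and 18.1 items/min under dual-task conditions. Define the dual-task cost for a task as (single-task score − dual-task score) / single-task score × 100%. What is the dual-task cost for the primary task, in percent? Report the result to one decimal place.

Cost = (25.8 − 18.1) / 25.8 × 100%
     = 7.7000 / 25.8 × 100% = 29.8450%.
≈ 29.8%.

29.8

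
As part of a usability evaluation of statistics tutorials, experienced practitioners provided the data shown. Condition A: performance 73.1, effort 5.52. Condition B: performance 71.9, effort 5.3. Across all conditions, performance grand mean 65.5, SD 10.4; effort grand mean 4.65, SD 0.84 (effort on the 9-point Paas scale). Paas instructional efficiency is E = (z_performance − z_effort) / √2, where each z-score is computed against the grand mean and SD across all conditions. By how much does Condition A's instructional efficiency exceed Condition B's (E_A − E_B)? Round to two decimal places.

-0.10

Condition A: z_P = (73.1 − 65.5)/10.4 = 0.7308; z_E = (5.52 − 4.65)/0.84 = 1.0357; E_A = (0.7308 − 1.0357)/√2 = -0.2156.
Condition B: z_P = (71.9 − 65.5)/10.4 = 0.6154; z_E = (5.3 − 4.65)/0.84 = 0.7738; E_B = (0.6154 − 0.7738)/√2 = -0.1120.
E_A − E_B = -0.2156 − (-0.1120) = -0.1036 ≈ -0.10.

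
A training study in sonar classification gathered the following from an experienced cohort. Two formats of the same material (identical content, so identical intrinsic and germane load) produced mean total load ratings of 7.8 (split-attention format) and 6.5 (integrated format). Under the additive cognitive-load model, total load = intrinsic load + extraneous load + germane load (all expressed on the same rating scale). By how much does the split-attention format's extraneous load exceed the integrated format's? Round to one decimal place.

Intrinsic and germane load are equal across formats, so the difference in total load equals the difference in extraneous load.
Extraneous-load difference = 7.8 − 6.5 = 1.3.

1.3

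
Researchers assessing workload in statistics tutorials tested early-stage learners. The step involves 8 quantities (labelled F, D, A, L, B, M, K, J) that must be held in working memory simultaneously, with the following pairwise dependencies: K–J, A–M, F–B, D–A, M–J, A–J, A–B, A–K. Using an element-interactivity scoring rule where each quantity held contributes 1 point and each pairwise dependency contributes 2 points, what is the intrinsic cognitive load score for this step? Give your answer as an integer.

Count of quantities held simultaneously: 8.
Count of pairwise dependencies listed: 8.
Element contribution: 8 × 1 = 8.
Interaction contribution: 8 × 2 = 16.
Intrinsic load = 8 + 16 = 24.

24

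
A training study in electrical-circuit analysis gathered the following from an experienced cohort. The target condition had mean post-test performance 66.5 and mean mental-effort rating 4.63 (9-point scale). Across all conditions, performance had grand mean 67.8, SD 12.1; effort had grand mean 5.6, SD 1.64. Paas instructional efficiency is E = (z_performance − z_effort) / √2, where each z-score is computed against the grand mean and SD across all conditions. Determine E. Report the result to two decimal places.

z_performance = (66.5 − 67.8) / 12.1 = -1.3000 / 12.1 = -0.1074.
z_effort = (4.63 − 5.6) / 1.64 = -0.9700 / 1.64 = -0.5915.
z_P − z_E = -0.1074 − (-0.5915) = 0.4841.
E = 0.4841 / √2 = 0.4841 / 1.41421 = 0.3423 ≈ 0.34.

0.34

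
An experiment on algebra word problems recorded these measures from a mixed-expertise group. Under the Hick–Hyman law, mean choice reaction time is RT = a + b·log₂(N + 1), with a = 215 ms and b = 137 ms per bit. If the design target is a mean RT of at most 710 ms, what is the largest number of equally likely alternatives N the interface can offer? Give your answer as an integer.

11

Set 215 + 137·log₂(N + 1) ≤ 710.
log₂(N + 1) ≤ (710 − 215) / 137 = 3.6131.
N + 1 ≤ 2^3.6131 = 12.2363.
N ≤ 11.2363, so the largest integer N is 11.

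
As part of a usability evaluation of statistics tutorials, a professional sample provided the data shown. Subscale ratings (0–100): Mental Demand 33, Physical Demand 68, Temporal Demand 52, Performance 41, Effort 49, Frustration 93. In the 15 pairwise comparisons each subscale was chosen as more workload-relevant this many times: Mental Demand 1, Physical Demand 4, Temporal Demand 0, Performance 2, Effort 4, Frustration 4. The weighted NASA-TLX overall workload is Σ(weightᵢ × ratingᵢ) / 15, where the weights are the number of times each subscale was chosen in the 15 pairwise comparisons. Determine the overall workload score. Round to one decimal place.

The tallies are the weights (they sum to 15).
Weighted sum = 1·33 + 4·68 + 0·52 + 2·41 + 4·49 + 4·93
            = 33 + 272 + 0 + 82 + 196 + 372 = 955.
Overall workload = 955 / 15 = 63.6667 ≈ 63.7.

63.7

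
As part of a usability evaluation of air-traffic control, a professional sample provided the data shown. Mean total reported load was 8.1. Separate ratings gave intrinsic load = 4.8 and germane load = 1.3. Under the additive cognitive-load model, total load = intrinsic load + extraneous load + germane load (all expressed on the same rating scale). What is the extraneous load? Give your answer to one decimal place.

extraneous load = total − intrinsic − germane
             = 8.1 − 4.8 − 1.3 = 2.0.

2.0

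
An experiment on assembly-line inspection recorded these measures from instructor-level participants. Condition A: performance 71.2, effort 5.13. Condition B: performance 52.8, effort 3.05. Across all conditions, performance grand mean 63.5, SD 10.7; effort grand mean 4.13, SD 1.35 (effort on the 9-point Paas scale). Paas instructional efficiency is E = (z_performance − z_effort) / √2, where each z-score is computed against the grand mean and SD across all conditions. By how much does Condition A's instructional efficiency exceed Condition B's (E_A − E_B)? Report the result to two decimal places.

0.13

Condition A: z_P = (71.2 − 63.5)/10.7 = 0.7196; z_E = (5.13 − 4.13)/1.35 = 0.7407; E_A = (0.7196 − 0.7407)/√2 = -0.0149.
Condition B: z_P = (52.8 − 63.5)/10.7 = -1.0000; z_E = (3.05 − 4.13)/1.35 = -0.8000; E_B = (-1.0000 − (-0.8000))/√2 = -0.1414.
E_A − E_B = -0.0149 − (-0.1414) = 0.1265 ≈ 0.13.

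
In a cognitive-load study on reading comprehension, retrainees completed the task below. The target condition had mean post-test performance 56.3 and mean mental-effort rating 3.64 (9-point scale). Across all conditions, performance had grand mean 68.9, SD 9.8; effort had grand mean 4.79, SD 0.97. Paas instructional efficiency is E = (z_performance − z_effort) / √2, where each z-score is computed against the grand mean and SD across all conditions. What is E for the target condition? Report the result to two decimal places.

z_performance = (56.3 − 68.9) / 9.8 = -12.6000 / 9.8 = -1.2857.
z_effort = (3.64 − 4.79) / 0.97 = -1.1500 / 0.97 = -1.1856.
z_P − z_E = -1.2857 − (-1.1856) = -0.1001.
E = -0.1001 / √2 = -0.1001 / 1.41421 = -0.0708 ≈ -0.07.

-0.07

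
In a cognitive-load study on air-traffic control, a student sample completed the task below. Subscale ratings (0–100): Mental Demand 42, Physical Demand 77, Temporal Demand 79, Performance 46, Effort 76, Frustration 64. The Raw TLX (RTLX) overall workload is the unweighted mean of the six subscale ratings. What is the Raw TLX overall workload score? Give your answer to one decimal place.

Sum of ratings = 42 + 77 + 79 + 46 + 76 + 64 = 384.
RTLX = 384 / 6 = 64.0000 ≈ 64.0.

64.0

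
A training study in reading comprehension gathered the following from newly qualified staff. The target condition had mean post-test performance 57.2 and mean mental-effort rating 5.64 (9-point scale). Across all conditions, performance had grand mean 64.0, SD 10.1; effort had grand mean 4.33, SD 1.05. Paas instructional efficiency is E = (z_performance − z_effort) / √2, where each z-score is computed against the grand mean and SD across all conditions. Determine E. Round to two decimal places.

-1.36

z_performance = (57.2 − 64.0) / 10.1 = -6.8000 / 10.1 = -0.6733.
z_effort = (5.64 − 4.33) / 1.05 = 1.3100 / 1.05 = 1.2476.
z_P − z_E = -0.6733 − 1.2476 = -1.9209.
E = -1.9209 / √2 = -1.9209 / 1.41421 = -1.3583 ≈ -1.36.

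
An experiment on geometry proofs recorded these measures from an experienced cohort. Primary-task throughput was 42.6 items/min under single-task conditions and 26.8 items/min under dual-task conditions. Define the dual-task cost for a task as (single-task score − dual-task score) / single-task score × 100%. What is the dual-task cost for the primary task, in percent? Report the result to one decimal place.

37.1

Cost = (42.6 − 26.8) / 42.6 × 100%
     = 15.8000 / 42.6 × 100% = 37.0892%.
≈ 37.1%.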